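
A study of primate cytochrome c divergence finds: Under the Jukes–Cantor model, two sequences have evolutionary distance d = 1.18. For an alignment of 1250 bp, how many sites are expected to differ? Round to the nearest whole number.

Invert JC69: p = (3/4)(1 − e^(−4d/3)) = 0.75 × (1 − e^(-1.573333)) = 0.75 × (1 − 0.207353) = 0.594485.
Expected differing sites = pL ≈ 0.594485 × 1250 = 743.10625 ≈ 743.

743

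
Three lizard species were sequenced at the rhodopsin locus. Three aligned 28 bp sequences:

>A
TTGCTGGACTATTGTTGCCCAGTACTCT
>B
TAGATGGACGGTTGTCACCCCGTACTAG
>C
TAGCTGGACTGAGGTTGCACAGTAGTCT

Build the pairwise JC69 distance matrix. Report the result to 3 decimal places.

A–B: 9/28 sites differ → p ≈ 0.321429, d = −0.75 ln(1 − 0.428572) = 0.419713 ≈ 0.420.
A–C: 6/28 sites differ → p ≈ 0.214286, d = −0.75 ln(1 − 0.285715) = 0.252355 ≈ 0.252.
B–C: 11/28 sites differ → p ≈ 0.392857, d = −0.75 ln(1 − 0.523809) = 0.556452 ≈ 0.556.

d(A,B) = 0.420, d(A,C) = 0.252, d(B,C) = 0.556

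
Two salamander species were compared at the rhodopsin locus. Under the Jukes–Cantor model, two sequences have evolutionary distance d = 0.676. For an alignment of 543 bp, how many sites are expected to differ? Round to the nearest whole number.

242

Invert JC69: p = (3/4)(1 − e^(−4d/3)) = 0.75 × (1 − e^(-0.901333)) = 0.75 × (1 − 0.406028) = 0.445479.
Expected differing sites = pL ≈ 0.445479 × 543 = 241.895097 ≈ 242.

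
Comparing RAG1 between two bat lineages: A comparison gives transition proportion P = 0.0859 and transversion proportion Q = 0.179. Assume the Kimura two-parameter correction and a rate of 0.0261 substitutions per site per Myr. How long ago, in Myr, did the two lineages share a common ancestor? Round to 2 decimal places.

6.26

Under the Kimura two-parameter model, d = −½ ln(1 − 2P − Q) − ¼ ln(1 − 2Q).
1 − 2P − Q = 0.6492, giving −½ ln(0.6492) = 0.216007.
1 − 2Q = 0.642, giving −¼ ln(0.642) = 0.110792.
d = 0.216007 + 0.110792 = 0.326799.
Under a molecular clock d = 2μt, so t = d/(2μ) = 0.326799 / (2 × 0.0261) = 6.26 Myr.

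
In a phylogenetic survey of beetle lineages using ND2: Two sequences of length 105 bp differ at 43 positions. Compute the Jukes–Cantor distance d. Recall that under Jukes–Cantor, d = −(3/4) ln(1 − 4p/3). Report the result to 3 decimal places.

p = 43/105 ≈ 0.409524.
d = −(3/4) ln(1 − 4p/3) = −0.75 ln(1 − 0.546032) = −0.75 ln(0.453968)
  = −0.75 × (-0.789729) = 0.592297 substitutions/site.

0.592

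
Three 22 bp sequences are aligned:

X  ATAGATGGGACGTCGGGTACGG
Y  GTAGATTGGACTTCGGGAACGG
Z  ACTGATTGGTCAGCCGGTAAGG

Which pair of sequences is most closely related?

X–Y: 4/22 differ, p = 0.182, d = 0.208.
X–Z: 8/22 differ, p = 0.364, d = 0.497.
Y–Z: 9/22 differ, p = 0.409, d = 0.591.
The smallest distance is between X and Y.

X and Y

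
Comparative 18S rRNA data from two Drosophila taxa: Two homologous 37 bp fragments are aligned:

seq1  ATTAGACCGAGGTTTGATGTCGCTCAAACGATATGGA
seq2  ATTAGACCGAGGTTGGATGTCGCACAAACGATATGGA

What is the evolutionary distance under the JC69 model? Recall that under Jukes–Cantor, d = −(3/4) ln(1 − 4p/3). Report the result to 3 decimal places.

The sequences differ at 2 of 37 sites (15, 24), so p = 2/37 ≈ 0.054054.
d = −(3/4) ln(1 − 4p/3) = −0.75 ln(1 − 0.072072) = −0.75 ln(0.927928)
  = −0.75 × (-0.074801) = 0.056101 substitutions/site.

0.056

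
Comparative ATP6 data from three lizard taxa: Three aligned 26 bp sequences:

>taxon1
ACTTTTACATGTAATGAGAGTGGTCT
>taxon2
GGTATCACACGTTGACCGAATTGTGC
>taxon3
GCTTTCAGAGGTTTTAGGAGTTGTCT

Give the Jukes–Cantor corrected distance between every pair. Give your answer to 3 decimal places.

taxon1–taxon2: 14/26 sites differ → p ≈ 0.538462, d = −0.75 ln(1 − 0.717949) = 0.949251 ≈ 0.949.
taxon1–taxon3: 9/26 sites differ → p ≈ 0.346154, d = −0.75 ln(1 − 0.461539) = 0.464280 ≈ 0.464.
taxon2–taxon3: 11/26 sites differ → p ≈ 0.423077, d = −0.75 ln(1 − 0.564103) = 0.622762 ≈ 0.623.

d(taxon1,taxon2) = 0.949, d(taxon1,taxon3) = 0.464, d(taxon2,taxon3) = 0.623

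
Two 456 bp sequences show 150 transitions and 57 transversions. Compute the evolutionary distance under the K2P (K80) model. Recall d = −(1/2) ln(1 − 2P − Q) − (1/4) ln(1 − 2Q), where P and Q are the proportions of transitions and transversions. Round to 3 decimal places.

0.836

P = 150/456 ≈ 0.328947 and Q = 57/456 = 0.125.
Under the Kimura two-parameter model, d = −½ ln(1 − 2P − Q) − ¼ ln(1 − 2Q).
1 − 2P − Q = 0.217106, giving −½ ln(0.217106) = 0.763685.
1 − 2Q = 0.75, giving −¼ ln(0.75) = 0.071921.
d = 0.763685 + 0.071921 = 0.835606.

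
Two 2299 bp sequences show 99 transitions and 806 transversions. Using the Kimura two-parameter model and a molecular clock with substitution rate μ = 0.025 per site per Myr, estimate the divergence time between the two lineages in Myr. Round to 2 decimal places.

11.78

P = 99/2299 ≈ 0.043062 and Q = 806/2299 ≈ 0.350587.
Under the Kimura two-parameter model, d = −½ ln(1 − 2P − Q) − ¼ ln(1 − 2Q).
1 − 2P − Q = 0.563289, giving −½ ln(0.563289) = 0.286981.
1 − 2Q = 0.298826, giving −¼ ln(0.298826) = 0.301973.
d = 0.286981 + 0.301973 = 0.588954.
Under a molecular clock d = 2μt, so t = d/(2μ) = 0.588954 / (2 × 0.025) = 11.78 Myr.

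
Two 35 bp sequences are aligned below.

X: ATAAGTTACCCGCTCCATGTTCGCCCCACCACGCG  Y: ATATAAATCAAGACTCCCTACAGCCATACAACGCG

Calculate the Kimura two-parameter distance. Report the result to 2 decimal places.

Of 35 sites, 6 differences are transitions and 13 are transversions, so P = 6/35 ≈ 0.171429 and Q = 13/35 ≈ 0.371429.
Under the Kimura two-parameter model, d = −½ ln(1 − 2P − Q) − ¼ ln(1 − 2Q).
1 − 2P − Q = 0.285713, giving −½ ln(0.285713) = 0.626384.
1 − 2Q = 0.257142, giving −¼ ln(0.257142) = 0.339532.
d = 0.626384 + 0.339532 = 0.965916.

0.97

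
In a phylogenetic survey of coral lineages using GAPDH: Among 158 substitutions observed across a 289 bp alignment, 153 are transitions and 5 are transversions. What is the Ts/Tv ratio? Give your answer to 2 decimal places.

R = 153/5 = 30.60.

30.60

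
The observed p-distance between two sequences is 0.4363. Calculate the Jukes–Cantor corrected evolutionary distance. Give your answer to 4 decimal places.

0.6537

d = −(3/4) ln(1 − 4p/3) = −0.75 ln(1 − 0.581733) = −0.75 ln(0.418267)
  = −0.75 × (-0.871635) = 0.653726 substitutions/site.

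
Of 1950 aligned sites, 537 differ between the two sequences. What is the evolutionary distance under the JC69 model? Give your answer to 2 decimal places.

0.34

p = 537/1950 ≈ 0.275385.
d = −(3/4) ln(1 − 4p/3) = −0.75 ln(1 − 0.36718) = −0.75 ln(0.63282)
  = −0.75 × (-0.457569) = 0.343177 substitutions/site.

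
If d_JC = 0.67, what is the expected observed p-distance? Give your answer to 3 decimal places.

0.443

p = (3/4)(1 − e^(−4d/3)) = 0.75 × (1 − e^(-0.893333)) = 0.75 × (1 − 0.409289) = 0.443033.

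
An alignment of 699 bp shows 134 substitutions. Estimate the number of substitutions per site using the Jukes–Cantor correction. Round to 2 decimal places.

p = 134/699 ≈ 0.191702.
d = −(3/4) ln(1 − 4p/3) = −0.75 ln(1 − 0.255603) = −0.75 ln(0.744397)
  = −0.75 × (-0.295181) = 0.221386 substitutions/site.

0.22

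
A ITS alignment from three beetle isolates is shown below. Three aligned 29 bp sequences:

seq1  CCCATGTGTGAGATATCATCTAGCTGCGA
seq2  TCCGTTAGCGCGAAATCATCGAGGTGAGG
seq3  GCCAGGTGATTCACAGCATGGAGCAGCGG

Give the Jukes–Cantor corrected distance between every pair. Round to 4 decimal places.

d(seq1,seq2) = 0.5285, d(seq1,seq3) = 0.6018, d(seq2,seq3) = 0.8776

seq1–seq2: 11/29 sites differ → p ≈ 0.37931, d = −0.75 ln(1 − 0.505747) = 0.528531 ≈ 0.5285.
seq1–seq3: 12/29 sites differ → p ≈ 0.413793, d = −0.75 ln(1 − 0.551724) = 0.601760 ≈ 0.6018.
seq2–seq3: 15/29 sites differ → p ≈ 0.517241, d = −0.75 ln(1 − 0.689655) = 0.877553 ≈ 0.8776.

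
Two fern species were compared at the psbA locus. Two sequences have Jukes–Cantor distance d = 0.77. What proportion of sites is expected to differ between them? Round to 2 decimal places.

0.48

p = (3/4)(1 − e^(−4d/3)) = 0.75 × (1 − e^(-1.026667)) = 0.75 × (1 − 0.358199) = 0.481351.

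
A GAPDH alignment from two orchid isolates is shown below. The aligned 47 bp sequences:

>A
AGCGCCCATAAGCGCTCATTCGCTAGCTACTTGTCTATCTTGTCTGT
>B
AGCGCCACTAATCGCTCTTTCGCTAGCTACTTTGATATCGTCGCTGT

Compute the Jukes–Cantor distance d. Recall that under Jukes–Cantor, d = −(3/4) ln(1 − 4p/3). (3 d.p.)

0.250

The sequences differ at 10 of 47 sites (7, 8, 12, 18, 33, 34, 35, 40, 42, 43), so p = 10/47 ≈ 0.212766.
d = −(3/4) ln(1 − 4p/3) = −0.75 ln(1 − 0.283688) = −0.75 ln(0.716312)
  = −0.75 × (-0.333639) = 0.250229 substitutions/site.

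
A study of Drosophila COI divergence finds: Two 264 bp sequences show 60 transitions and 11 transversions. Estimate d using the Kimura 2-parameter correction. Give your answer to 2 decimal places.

P = 60/264 ≈ 0.227273 and Q = 11/264 ≈ 0.041667.
Under the Kimura two-parameter model, d = −½ ln(1 − 2P − Q) − ¼ ln(1 − 2Q).
1 − 2P − Q = 0.503787, giving −½ ln(0.503787) = 0.342801.
1 − 2Q = 0.916666, giving −¼ ln(0.916666) = 0.021753.
d = 0.342801 + 0.021753 = 0.364554.

0.36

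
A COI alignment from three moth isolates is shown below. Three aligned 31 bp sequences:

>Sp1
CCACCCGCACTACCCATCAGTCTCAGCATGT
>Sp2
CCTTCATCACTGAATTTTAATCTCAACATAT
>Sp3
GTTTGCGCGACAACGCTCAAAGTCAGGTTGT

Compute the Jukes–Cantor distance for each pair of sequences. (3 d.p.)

Sp1–Sp2: 13/31 sites differ → p ≈ 0.419355, d = −0.75 ln(1 − 0.55914) = 0.614271 ≈ 0.614.
Sp1–Sp3: 16/31 sites differ → p ≈ 0.516129, d = −0.75 ln(1 − 0.688172) = 0.873978 ≈ 0.874.
Sp2–Sp3: 19/31 sites differ → p ≈ 0.612903, d = −0.75 ln(1 − 0.817204) = 1.274538 ≈ 1.275.

d(Sp1,Sp2) = 0.614, d(Sp1,Sp3) = 0.874, d(Sp2,Sp3) = 1.275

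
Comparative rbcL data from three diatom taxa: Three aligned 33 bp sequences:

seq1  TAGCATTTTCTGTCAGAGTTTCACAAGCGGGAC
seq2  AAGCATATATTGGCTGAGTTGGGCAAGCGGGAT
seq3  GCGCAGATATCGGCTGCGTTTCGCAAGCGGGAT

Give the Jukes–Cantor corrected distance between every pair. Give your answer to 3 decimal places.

seq1–seq2: 10/33 sites differ → p ≈ 0.30303, d = −0.75 ln(1 − 0.40404) = 0.388186 ≈ 0.388.
seq1–seq3: 12/33 sites differ → p ≈ 0.363636, d = −0.75 ln(1 − 0.484848) = 0.497470 ≈ 0.497.
seq2–seq3: 7/33 sites differ → p ≈ 0.212121, d = −0.75 ln(1 − 0.282828) = 0.249330 ≈ 0.249.

d(seq1,seq2) = 0.388, d(seq1,seq3) = 0.497, d(seq2,seq3) = 0.249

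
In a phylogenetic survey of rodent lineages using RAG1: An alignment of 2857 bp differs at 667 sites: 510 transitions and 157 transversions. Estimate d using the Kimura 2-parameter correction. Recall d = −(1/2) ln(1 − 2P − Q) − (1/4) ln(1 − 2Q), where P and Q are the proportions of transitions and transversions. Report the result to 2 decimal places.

P = 510/2857 ≈ 0.178509 and Q = 157/2857 ≈ 0.054953.
Under the Kimura two-parameter model, d = −½ ln(1 − 2P − Q) − ¼ ln(1 − 2Q).
1 − 2P − Q = 0.588029, giving −½ ln(0.588029) = 0.265490.
1 − 2Q = 0.890094, giving −¼ ln(0.890094) = 0.029107.
d = 0.265490 + 0.029107 = 0.294597.

0.29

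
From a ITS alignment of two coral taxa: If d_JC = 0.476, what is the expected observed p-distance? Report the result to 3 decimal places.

0.352

p = (3/4)(1 − e^(−4d/3)) = 0.75 × (1 − e^(-0.634667)) = 0.75 × (1 − 0.530112) = 0.352416.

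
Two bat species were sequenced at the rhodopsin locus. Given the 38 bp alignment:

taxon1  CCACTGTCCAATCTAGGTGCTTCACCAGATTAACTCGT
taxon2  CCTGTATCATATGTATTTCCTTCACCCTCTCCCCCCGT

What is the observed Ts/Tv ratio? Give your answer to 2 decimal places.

Transitions are A↔G and C↔T; transversions are all other mismatches.
Transitions: 3. Transversions: 13.
R = 3/13 = 0.230769… ≈ 0.23 (to 2 d.p.).

0.23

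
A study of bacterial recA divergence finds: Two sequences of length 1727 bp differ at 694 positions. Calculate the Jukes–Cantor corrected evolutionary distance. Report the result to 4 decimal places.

p = 694/1727 ≈ 0.401853.
d = −(3/4) ln(1 − 4p/3) = −0.75 ln(1 − 0.535804) = −0.75 ln(0.464196)
  = −0.75 × (-0.767448) = 0.575586 substitutions/site.

0.5756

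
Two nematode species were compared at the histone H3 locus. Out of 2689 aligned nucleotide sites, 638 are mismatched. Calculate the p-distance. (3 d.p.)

p = 638/2689 = 0.237262… ≈ 0.237 (to 3 d.p.).

0.237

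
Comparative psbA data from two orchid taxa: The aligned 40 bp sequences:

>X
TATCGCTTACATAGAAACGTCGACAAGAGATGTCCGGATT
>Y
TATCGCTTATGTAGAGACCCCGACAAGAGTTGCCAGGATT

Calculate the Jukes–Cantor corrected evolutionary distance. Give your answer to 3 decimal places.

The sequences differ at 8 of 40 sites (10, 11, 16, 19, 20, 30, 33, 35), so p = 8/40 = 0.2.
d = −(3/4) ln(1 − 4p/3) = −0.75 ln(1 − 0.266667) = −0.75 ln(0.733333)
  = −0.75 × (-0.310155) = 0.232616 substitutions/site.

0.233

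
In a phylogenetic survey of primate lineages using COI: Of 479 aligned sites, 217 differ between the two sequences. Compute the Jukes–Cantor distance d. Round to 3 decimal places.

0.695

p = 217/479 ≈ 0.453027.
d = −(3/4) ln(1 − 4p/3) = −0.75 ln(1 − 0.604036) = −0.75 ln(0.395964)
  = −0.75 × (-0.926432) = 0.694824 substitutions/site.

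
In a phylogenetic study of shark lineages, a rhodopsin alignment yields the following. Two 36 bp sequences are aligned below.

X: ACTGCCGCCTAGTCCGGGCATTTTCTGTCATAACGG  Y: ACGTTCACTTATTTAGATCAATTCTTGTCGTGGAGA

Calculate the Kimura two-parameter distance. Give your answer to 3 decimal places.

Of 36 sites, 11 differences are transitions and 7 are transversions, so P = 11/36 ≈ 0.305556 and Q = 7/36 ≈ 0.194444.
Under the Kimura two-parameter model, d = −½ ln(1 − 2P − Q) − ¼ ln(1 − 2Q).
1 − 2P − Q = 0.194444, giving −½ ln(0.194444) = 0.818806.
1 − 2Q = 0.611112, giving −¼ ln(0.611112) = 0.123119.
d = 0.818806 + 0.123119 = 0.941925.

0.942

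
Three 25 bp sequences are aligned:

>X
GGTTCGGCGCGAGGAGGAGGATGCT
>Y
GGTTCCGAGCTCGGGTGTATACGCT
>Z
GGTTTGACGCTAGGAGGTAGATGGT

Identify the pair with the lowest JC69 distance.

X–Y: 10/25 differ, p = 0.400, d = 0.572.
X–Z: 6/25 differ, p = 0.240, d = 0.289.
Y–Z: 10/25 differ, p = 0.400, d = 0.572.
The smallest distance is between X and Z.

X and Z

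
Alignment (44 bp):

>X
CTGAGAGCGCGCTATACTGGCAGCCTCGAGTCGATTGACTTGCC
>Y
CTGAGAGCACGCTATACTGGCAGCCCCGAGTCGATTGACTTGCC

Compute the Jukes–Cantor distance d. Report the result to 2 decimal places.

0.05

The sequences differ at 2 of 44 sites (9, 26), so p = 2/44 ≈ 0.045455.
d = −(3/4) ln(1 − 4p/3) = −0.75 ln(1 − 0.060607) = −0.75 ln(0.939393)
  = −0.75 × (-0.062521) = 0.046891 substitutions/site.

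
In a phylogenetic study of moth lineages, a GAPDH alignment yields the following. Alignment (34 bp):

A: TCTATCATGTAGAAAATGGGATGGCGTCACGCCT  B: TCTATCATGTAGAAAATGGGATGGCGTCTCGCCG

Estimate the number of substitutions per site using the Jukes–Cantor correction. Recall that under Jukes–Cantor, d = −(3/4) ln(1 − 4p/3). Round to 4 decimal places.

0.0613

The sequences differ at 2 of 34 sites (29, 34), so p = 2/34 ≈ 0.058824.
d = −(3/4) ln(1 − 4p/3) = −0.75 ln(1 − 0.078432) = −0.75 ln(0.921568)
  = −0.75 × (-0.081679) = 0.061259 substitutions/site.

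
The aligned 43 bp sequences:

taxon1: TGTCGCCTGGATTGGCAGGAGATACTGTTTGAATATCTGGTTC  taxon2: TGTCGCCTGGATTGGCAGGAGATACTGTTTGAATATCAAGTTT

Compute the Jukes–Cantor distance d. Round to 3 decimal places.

0.073

The sequences differ at 3 of 43 sites (38, 39, 43), so p = 3/43 ≈ 0.069767.
d = −(3/4) ln(1 − 4p/3) = −0.75 ln(1 − 0.093023) = −0.75 ln(0.906977)
  = −0.75 × (-0.097638) = 0.073229 substitutions/site.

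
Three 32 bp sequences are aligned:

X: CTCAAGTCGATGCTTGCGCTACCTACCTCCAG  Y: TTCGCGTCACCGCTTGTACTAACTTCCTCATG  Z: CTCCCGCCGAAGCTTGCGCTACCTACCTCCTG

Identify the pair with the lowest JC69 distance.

X and Z

X–Y: 12/32 differ, p = 0.375, d = 0.520.
X–Z: 5/32 differ, p = 0.156, d = 0.175.
Y–Z: 11/32 differ, p = 0.344, d = 0.460.
The smallest distance is between X and Z.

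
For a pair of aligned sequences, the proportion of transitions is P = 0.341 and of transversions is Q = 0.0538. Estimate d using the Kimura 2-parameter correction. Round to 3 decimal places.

Under the Kimura two-parameter model, d = −½ ln(1 − 2P − Q) − ¼ ln(1 − 2Q).
1 − 2P − Q = 0.2642, giving −½ ln(0.2642) = 0.665524.
1 − 2Q = 0.8924, giving −¼ ln(0.8924) = 0.028460.
d = 0.665524 + 0.028460 = 0.693984.

0.694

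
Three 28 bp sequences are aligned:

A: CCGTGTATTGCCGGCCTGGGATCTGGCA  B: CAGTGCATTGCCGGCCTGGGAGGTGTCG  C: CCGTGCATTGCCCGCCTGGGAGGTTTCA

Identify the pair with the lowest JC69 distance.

A–B: 6/28 differ, p = 0.214, d = 0.252.
A–C: 6/28 differ, p = 0.214, d = 0.252.
B–C: 4/28 differ, p = 0.143, d = 0.158.
The smallest distance is between B and C.

B and C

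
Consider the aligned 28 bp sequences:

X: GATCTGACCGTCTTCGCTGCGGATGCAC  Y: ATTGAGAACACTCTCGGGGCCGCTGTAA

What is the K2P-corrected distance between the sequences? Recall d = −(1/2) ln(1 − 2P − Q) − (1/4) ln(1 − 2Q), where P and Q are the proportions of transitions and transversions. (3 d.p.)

Of 28 sites, 6 differences are transitions and 9 are transversions, so P = 6/28 ≈ 0.214286 and Q = 9/28 ≈ 0.321429.
Under the Kimura two-parameter model, d = −½ ln(1 − 2P − Q) − ¼ ln(1 − 2Q).
1 − 2P − Q = 0.249999, giving −½ ln(0.249999) = 0.693149.
1 − 2Q = 0.357142, giving −¼ ln(0.357142) = 0.257405.
d = 0.693149 + 0.257405 = 0.950554.

0.951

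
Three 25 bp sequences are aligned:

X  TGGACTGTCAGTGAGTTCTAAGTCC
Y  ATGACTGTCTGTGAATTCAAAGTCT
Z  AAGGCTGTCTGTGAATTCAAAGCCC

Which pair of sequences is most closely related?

X–Y: 6/25 differ, p = 0.240, d = 0.289.
X–Z: 7/25 differ, p = 0.280, d = 0.351.
Y–Z: 4/25 differ, p = 0.160, d = 0.180.
The smallest distance is between Y and Z.

Y and Z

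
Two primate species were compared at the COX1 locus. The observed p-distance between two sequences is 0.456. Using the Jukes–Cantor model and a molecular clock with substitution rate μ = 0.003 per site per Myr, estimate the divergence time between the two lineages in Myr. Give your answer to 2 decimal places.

117.06

d = −(3/4) ln(1 − 4p/3) = −0.75 ln(1 − 0.608) = −0.75 ln(0.392)
  = −0.75 × (-0.936493) = 0.702370 substitutions/site.
Under a molecular clock d = 2μt, so t = d/(2μ) = 0.702370 / (2 × 0.003) = 117.06 Myr.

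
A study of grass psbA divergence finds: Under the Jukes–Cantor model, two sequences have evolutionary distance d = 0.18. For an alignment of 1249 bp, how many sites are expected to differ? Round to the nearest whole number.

200

Invert JC69: p = (3/4)(1 − e^(−4d/3)) = 0.75 × (1 − e^(-0.24)) = 0.75 × (1 − 0.786628) = 0.160029.
Expected differing sites = pL ≈ 0.160029 × 1249 = 199.876221 ≈ 200.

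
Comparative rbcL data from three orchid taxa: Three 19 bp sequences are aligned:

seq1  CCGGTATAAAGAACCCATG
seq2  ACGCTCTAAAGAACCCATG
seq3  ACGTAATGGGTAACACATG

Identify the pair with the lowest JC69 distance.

seq1 and seq2

seq1–seq2: 3/19 differ, p = 0.158, d = 0.177.
seq1–seq3: 8/19 differ, p = 0.421, d = 0.618.
seq2–seq3: 8/19 differ, p = 0.421, d = 0.618.
The smallest distance is between seq1 and seq2.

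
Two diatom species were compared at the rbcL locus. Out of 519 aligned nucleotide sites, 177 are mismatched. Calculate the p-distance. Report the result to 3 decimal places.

p = 177/519 = 0.341040… ≈ 0.341 (to 3 d.p.).

0.341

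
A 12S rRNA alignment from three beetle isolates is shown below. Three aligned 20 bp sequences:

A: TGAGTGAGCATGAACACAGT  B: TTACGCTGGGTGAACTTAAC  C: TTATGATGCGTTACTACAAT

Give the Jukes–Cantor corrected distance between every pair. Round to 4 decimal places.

d(A,B) = 0.9913, d(A,C) = 0.8240, d(B,C) = 0.6872

A–B: 11/20 sites differ → p = 0.55, d = −0.75 ln(1 − 0.733333) = 0.991316 ≈ 0.9913.
A–C: 10/20 sites differ → p = 0.5, d = −0.75 ln(1 − 0.666667) = 0.823960 ≈ 0.8240.
B–C: 9/20 sites differ → p = 0.45, d = −0.75 ln(1 − 0.6) = 0.687218 ≈ 0.6872.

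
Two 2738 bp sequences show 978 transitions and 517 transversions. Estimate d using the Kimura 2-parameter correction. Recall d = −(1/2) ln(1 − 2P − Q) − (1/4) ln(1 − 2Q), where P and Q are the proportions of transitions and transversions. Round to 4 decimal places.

1.2862

P = 978/2738 ≈ 0.357195 and Q = 517/2738 ≈ 0.188824.
Under the Kimura two-parameter model, d = −½ ln(1 − 2P − Q) − ¼ ln(1 − 2Q).
1 − 2P − Q = 0.096786, giving −½ ln(0.096786) = 1.167626.
1 − 2Q = 0.622352, giving −¼ ln(0.622352) = 0.118562.
d = 1.167626 + 0.118562 = 1.286188.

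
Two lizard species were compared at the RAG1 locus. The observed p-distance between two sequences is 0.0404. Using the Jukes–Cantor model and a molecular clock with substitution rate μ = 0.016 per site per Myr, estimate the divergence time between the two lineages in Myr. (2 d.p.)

d = −(3/4) ln(1 − 4p/3) = −0.75 ln(1 − 0.053867) = −0.75 ln(0.946133)
  = −0.75 × (-0.055372) = 0.041529 substitutions/site.
Under a molecular clock d = 2μt, so t = d/(2μ) = 0.041529 / (2 × 0.016) = 1.30 Myr.

1.30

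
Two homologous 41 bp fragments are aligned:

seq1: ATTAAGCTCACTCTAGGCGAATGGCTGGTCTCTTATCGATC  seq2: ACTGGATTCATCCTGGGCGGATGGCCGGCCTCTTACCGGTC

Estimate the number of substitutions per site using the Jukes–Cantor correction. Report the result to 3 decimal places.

The sequences differ at 13 of 41 sites, so p = 13/41 ≈ 0.317073.
d = −(3/4) ln(1 − 4p/3) = −0.75 ln(1 − 0.422764) = −0.75 ln(0.577236)
  = −0.75 × (-0.549504) = 0.412128 substitutions/site.

0.412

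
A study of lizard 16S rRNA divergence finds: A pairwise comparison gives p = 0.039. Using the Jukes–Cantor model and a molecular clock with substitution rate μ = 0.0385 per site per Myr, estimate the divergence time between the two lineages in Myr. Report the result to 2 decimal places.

0.52

d = −(3/4) ln(1 − 4p/3) = −0.75 ln(1 − 0.052) = −0.75 ln(0.948)
  = −0.75 × (-0.053401) = 0.040051 substitutions/site.
Under a molecular clock d = 2μt, so t = d/(2μ) = 0.040051 / (2 × 0.0385) = 0.52 Myr.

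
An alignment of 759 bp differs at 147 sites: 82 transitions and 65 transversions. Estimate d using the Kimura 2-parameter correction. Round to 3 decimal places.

0.227

P = 82/759 ≈ 0.108037 and Q = 65/759 ≈ 0.085639.
Under the Kimura two-parameter model, d = −½ ln(1 − 2P − Q) − ¼ ln(1 − 2Q).
1 − 2P − Q = 0.698287, giving −½ ln(0.698287) = 0.179563.
1 − 2Q = 0.828722, giving −¼ ln(0.828722) = 0.046968.
d = 0.179563 + 0.046968 = 0.226531.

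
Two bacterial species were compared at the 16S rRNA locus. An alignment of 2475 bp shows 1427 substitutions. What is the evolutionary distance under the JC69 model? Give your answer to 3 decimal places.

p = 1427/2475 ≈ 0.576566.
d = −(3/4) ln(1 − 4p/3) = −0.75 ln(1 − 0.768755) = −0.75 ln(0.231245)
  = −0.75 × (-1.464278) = 1.098209 substitutions/site.

1.098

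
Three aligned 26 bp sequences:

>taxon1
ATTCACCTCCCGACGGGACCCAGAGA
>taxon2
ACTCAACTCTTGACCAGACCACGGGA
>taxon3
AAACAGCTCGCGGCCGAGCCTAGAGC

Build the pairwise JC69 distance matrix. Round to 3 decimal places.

d(taxon1,taxon2) = 0.464, d(taxon1,taxon3) = 0.539, d(taxon2,taxon3) = 0.824

taxon1–taxon2: 9/26 sites differ → p ≈ 0.346154, d = −0.75 ln(1 − 0.461539) = 0.464280 ≈ 0.464.
taxon1–taxon3: 10/26 sites differ → p ≈ 0.384615, d = −0.75 ln(1 − 0.51282) = 0.539341 ≈ 0.539.
taxon2–taxon3: 13/26 sites differ → p = 0.5, d = −0.75 ln(1 − 0.666667) = 0.823960 ≈ 0.824.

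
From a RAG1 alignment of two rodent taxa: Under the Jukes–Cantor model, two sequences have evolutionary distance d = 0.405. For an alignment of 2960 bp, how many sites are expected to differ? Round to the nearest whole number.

926

Invert JC69: p = (3/4)(1 − e^(−4d/3)) = 0.75 × (1 − e^(-0.54)) = 0.75 × (1 − 0.582748) = 0.312939.
Expected differing sites = pL ≈ 0.312939 × 2960 = 926.29944 ≈ 926.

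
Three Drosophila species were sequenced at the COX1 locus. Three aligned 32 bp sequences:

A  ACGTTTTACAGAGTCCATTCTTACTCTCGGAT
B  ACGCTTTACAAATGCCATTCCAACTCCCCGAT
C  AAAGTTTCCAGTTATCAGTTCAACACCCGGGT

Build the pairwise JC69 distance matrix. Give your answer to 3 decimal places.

d(A,B) = 0.304, d(A,C) = 0.736, d(B,C) = 0.585

A–B: 8/32 sites differ → p = 0.25, d = −0.75 ln(1 − 0.333333) = 0.304098 ≈ 0.304.
A–C: 15/32 sites differ → p = 0.46875, d = −0.75 ln(1 − 0.625) = 0.735622 ≈ 0.736.
B–C: 13/32 sites differ → p = 0.40625, d = −0.75 ln(1 − 0.541667) = 0.585119 ≈ 0.585.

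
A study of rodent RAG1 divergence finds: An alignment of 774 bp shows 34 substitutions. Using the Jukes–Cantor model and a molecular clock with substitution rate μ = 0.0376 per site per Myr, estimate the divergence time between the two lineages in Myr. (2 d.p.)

0.60

p = 34/774 ≈ 0.043928.
d = −(3/4) ln(1 − 4p/3) = −0.75 ln(1 − 0.058571) = −0.75 ln(0.941429)
  = −0.75 × (-0.060356) = 0.045267 substitutions/site.
Under a molecular clock d = 2μt, so t = d/(2μ) = 0.045267 / (2 × 0.0376) = 0.60 Myr.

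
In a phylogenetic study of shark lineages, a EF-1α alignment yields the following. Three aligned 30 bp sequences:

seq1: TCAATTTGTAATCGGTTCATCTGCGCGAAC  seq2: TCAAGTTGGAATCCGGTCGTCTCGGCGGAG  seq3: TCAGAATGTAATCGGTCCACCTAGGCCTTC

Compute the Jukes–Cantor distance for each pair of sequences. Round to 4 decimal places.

d(seq1,seq2) = 0.3831, d(seq1,seq3) = 0.4408, d(seq2,seq3) = 0.7301

seq1–seq2: 9/30 sites differ → p = 0.3, d = −0.75 ln(1 − 0.4) = 0.383119 ≈ 0.3831.
seq1–seq3: 10/30 sites differ → p ≈ 0.333333, d = −0.75 ln(1 − 0.444444) = 0.440839 ≈ 0.4408.
seq2–seq3: 14/30 sites differ → p ≈ 0.466667, d = −0.75 ln(1 − 0.622223) = 0.730088 ≈ 0.7301.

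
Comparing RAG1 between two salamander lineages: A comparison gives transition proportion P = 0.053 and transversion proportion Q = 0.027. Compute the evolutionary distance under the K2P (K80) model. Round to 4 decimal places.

0.0852

Under the Kimura two-parameter model, d = −½ ln(1 − 2P − Q) − ¼ ln(1 − 2Q).
1 − 2P − Q = 0.867, giving −½ ln(0.867) = 0.071358.
1 − 2Q = 0.946, giving −¼ ln(0.946) = 0.013878.
d = 0.071358 + 0.013878 = 0.085236.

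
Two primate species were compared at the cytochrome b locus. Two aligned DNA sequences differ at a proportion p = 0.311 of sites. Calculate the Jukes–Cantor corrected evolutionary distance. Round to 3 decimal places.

d = −(3/4) ln(1 − 4p/3) = −0.75 ln(1 − 0.414667) = −0.75 ln(0.585333)
  = −0.75 × (-0.535574) = 0.401681 substitutions/site.

0.402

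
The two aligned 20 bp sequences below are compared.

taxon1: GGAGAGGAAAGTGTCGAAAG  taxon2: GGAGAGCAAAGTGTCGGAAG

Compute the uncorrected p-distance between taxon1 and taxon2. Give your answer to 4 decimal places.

The sequences differ at 2 of 20 positions (sites 7, 17).
p = 2/20 = 0.1000.

0.1000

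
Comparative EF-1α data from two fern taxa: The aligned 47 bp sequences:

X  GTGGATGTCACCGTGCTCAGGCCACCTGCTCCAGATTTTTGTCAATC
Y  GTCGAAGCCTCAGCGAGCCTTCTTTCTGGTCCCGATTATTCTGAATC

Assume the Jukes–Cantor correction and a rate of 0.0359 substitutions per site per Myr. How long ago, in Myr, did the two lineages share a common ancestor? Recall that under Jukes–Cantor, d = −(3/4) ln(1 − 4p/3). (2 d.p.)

8.09

The sequences differ at 19 of 47 sites, so p = 19/47 ≈ 0.404255.
d = −(3/4) ln(1 − 4p/3) = −0.75 ln(1 − 0.539007) = −0.75 ln(0.460993)
  = −0.75 × (-0.774372) = 0.580779 substitutions/site.
Under a molecular clock d = 2μt, so t = d/(2μ) = 0.580779 / (2 × 0.0359) = 8.09 Myr.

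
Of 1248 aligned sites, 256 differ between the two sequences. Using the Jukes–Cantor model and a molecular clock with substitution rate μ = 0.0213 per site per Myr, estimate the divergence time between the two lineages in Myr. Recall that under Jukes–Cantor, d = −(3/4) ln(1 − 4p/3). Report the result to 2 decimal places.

5.63

p = 256/1248 ≈ 0.205128.
d = −(3/4) ln(1 − 4p/3) = −0.75 ln(1 − 0.273504) = −0.75 ln(0.726496)
  = −0.75 × (-0.319522) = 0.239642 substitutions/site.
Under a molecular clock d = 2μt, so t = d/(2μ) = 0.239642 / (2 × 0.0213) = 5.63 Myr.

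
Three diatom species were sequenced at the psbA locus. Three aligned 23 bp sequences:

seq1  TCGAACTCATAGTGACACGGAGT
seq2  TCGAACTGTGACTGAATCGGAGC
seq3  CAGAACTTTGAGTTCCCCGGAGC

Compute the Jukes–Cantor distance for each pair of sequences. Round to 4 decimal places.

seq1–seq2: 7/23 sites differ → p ≈ 0.304348, d = −0.75 ln(1 − 0.405797) = 0.390401 ≈ 0.3904.
seq1–seq3: 9/23 sites differ → p ≈ 0.391304, d = −0.75 ln(1 − 0.521739) = 0.553199 ≈ 0.5532.
seq2–seq3: 8/23 sites differ → p ≈ 0.347826, d = −0.75 ln(1 − 0.463768) = 0.467391 ≈ 0.4674.

d(seq1,seq2) = 0.3904, d(seq1,seq3) = 0.5532, d(seq2,seq3) = 0.4674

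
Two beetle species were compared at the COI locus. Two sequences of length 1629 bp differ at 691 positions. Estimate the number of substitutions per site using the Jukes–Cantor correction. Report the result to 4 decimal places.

p = 691/1629 ≈ 0.424187.
d = −(3/4) ln(1 − 4p/3) = −0.75 ln(1 − 0.565583) = −0.75 ln(0.434417)
  = −0.75 × (-0.833750) = 0.625313 substitutions/site.

0.6253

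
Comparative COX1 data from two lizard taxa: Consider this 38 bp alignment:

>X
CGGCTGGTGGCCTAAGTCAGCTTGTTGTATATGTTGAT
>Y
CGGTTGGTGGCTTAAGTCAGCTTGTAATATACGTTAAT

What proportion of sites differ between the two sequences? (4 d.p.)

0.1579

The sequences differ at 6 of 38 positions (sites 4, 12, 26, 27, 32, 36).
p = 6/38 = 0.157894… ≈ 0.1579 (to 4 d.p.).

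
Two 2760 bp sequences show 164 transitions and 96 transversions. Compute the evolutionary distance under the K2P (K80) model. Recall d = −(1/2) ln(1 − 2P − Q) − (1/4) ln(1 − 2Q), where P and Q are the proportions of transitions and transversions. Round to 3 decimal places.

P = 164/2760 ≈ 0.05942 and Q = 96/2760 ≈ 0.034783.
Under the Kimura two-parameter model, d = −½ ln(1 − 2P − Q) − ¼ ln(1 − 2Q).
1 − 2P − Q = 0.846377, giving −½ ln(0.846377) = 0.083395.
1 − 2Q = 0.930434, giving −¼ ln(0.930434) = 0.018026.
d = 0.083395 + 0.018026 = 0.101421.

0.101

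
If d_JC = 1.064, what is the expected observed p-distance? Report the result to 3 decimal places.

0.568

p = (3/4)(1 − e^(−4d/3)) = 0.75 × (1 − e^(-1.418667)) = 0.75 × (1 − 0.242036) = 0.568473.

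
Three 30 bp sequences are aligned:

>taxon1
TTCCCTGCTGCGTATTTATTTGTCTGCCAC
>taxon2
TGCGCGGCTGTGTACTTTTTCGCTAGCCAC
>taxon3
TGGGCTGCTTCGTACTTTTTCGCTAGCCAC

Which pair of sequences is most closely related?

taxon1–taxon2: 10/30 differ, p = 0.333, d = 0.441.
taxon1–taxon3: 10/30 differ, p = 0.333, d = 0.441.
taxon2–taxon3: 4/30 differ, p = 0.133, d = 0.147.
The smallest distance is between taxon2 and taxon3.

taxon2 and taxon3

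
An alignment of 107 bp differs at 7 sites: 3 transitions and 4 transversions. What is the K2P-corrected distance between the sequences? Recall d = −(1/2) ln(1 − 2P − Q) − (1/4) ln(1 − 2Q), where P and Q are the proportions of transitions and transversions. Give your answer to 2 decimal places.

P = 3/107 ≈ 0.028037 and Q = 4/107 ≈ 0.037383.
Under the Kimura two-parameter model, d = −½ ln(1 − 2P − Q) − ¼ ln(1 − 2Q).
1 − 2P − Q = 0.906543, giving −½ ln(0.906543) = 0.049058.
1 − 2Q = 0.925234, giving −¼ ln(0.925234) = 0.019427.
d = 0.049058 + 0.019427 = 0.068485.

0.07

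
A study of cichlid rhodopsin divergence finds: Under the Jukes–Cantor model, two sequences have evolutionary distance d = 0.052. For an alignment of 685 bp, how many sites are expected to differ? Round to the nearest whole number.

34

Invert JC69: p = (3/4)(1 − e^(−4d/3)) = 0.75 × (1 − e^(-0.069333)) = 0.75 × (1 − 0.933016) = 0.050238.
Expected differing sites = pL ≈ 0.050238 × 685 = 34.41303 ≈ 34.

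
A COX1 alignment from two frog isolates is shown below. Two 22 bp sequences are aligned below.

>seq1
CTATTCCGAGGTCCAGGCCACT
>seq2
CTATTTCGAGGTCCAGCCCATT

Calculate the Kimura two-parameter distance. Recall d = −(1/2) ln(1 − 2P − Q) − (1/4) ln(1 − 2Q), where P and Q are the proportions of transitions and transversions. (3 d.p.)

Of 22 sites, 2 differences are transitions and 1 are transversions, so P = 2/22 ≈ 0.090909 and Q = 1/22 ≈ 0.045455.
Under the Kimura two-parameter model, d = −½ ln(1 − 2P − Q) − ¼ ln(1 − 2Q).
1 − 2P − Q = 0.772727, giving −½ ln(0.772727) = 0.128915.
1 − 2Q = 0.90909, giving −¼ ln(0.90909) = 0.023828.
d = 0.128915 + 0.023828 = 0.152743.

0.153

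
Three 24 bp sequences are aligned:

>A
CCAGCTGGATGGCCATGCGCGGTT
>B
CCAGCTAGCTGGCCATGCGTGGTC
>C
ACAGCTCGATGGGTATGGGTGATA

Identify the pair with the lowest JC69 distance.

A and B

A–B: 4/24 differ, p = 0.167, d = 0.188.
A–C: 8/24 differ, p = 0.333, d = 0.441.
B–C: 8/24 differ, p = 0.333, d = 0.441.
The smallest distance is between A and B.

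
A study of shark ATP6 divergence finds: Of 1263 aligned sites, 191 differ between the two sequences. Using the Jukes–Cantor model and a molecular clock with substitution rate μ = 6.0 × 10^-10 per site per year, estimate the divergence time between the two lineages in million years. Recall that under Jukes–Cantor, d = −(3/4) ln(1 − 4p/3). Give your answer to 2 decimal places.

p = 191/1263 ≈ 0.151227.
d = −(3/4) ln(1 − 4p/3) = −0.75 ln(1 − 0.201636) = −0.75 ln(0.798364)
  = −0.75 × (-0.225191) = 0.168893 substitutions/site.
Under a molecular clock d = 2μt, so t = d/(2μ) = 0.168893 / (2 × 6.0 × 10^-10) = 140.74 million years.

140.74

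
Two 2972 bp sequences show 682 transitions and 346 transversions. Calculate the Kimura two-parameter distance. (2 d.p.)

P = 682/2972 ≈ 0.229475 and Q = 346/2972 ≈ 0.11642.
Under the Kimura two-parameter model, d = −½ ln(1 − 2P − Q) − ¼ ln(1 − 2Q).
1 − 2P − Q = 0.42463, giving −½ ln(0.42463) = 0.428269.
1 − 2Q = 0.76716, giving −¼ ln(0.76716) = 0.066265.
d = 0.428269 + 0.066265 = 0.494534.

0.49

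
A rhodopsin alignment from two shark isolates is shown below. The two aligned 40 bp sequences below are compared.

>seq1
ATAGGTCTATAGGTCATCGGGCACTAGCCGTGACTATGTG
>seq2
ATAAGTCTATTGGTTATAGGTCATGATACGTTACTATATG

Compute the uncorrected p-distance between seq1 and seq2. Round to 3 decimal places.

The sequences differ at 11 of 40 positions.
p = 11/40 = 0.275.

0.275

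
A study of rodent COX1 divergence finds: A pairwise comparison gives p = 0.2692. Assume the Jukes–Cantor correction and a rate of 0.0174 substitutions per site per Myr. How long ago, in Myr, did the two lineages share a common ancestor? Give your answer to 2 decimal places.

9.58

d = −(3/4) ln(1 − 4p/3) = −0.75 ln(1 − 0.358933) = −0.75 ln(0.641067)
  = −0.75 × (-0.444621) = 0.333466 substitutions/site.
Under a molecular clock d = 2μt, so t = d/(2μ) = 0.333466 / (2 × 0.0174) = 9.58 Myr.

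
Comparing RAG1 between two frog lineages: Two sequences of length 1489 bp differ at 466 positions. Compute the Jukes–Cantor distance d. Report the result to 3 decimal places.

p = 466/1489 ≈ 0.312962.
d = −(3/4) ln(1 − 4p/3) = −0.75 ln(1 − 0.417283) = −0.75 ln(0.582717)
  = −0.75 × (-0.540054) = 0.405041 substitutions/site.

0.405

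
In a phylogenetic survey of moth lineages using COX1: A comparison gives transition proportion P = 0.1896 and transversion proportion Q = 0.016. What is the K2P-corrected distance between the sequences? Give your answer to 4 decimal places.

0.2596

Under the Kimura two-parameter model, d = −½ ln(1 − 2P − Q) − ¼ ln(1 − 2Q).
1 − 2P − Q = 0.6048, giving −½ ln(0.6048) = 0.251429.
1 − 2Q = 0.968, giving −¼ ln(0.968) = 0.008131.
d = 0.251429 + 0.008131 = 0.259560.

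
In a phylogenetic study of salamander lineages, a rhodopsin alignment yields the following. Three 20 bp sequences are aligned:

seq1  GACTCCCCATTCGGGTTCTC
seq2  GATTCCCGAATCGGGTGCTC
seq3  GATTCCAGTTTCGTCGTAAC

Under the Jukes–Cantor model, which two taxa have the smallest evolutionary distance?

seq1 and seq2

seq1–seq2: 4/20 differ, p = 0.200, d = 0.233.
seq1–seq3: 9/20 differ, p = 0.450, d = 0.687.
seq2–seq3: 9/20 differ, p = 0.450, d = 0.687.
The smallest distance is between seq1 and seq2.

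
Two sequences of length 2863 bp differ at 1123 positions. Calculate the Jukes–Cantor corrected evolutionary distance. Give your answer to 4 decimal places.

0.5552

p = 1123/2863 ≈ 0.392246.
d = −(3/4) ln(1 − 4p/3) = −0.75 ln(1 − 0.522995) = −0.75 ln(0.477005)
  = −0.75 × (-0.740228) = 0.555171 substitutions/site.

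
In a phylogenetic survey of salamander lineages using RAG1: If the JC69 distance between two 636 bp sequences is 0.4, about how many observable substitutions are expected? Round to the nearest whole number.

197

Invert JC69: p = (3/4)(1 − e^(−4d/3)) = 0.75 × (1 − e^(-0.533333)) = 0.75 × (1 − 0.586646) = 0.310016.
Expected differing sites = pL ≈ 0.310016 × 636 = 197.170176 ≈ 197.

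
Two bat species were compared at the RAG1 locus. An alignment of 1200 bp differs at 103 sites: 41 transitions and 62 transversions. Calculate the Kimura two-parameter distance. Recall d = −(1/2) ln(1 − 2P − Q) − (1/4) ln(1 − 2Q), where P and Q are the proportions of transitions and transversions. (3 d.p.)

P = 41/1200 ≈ 0.034167 and Q = 62/1200 ≈ 0.051667.
Under the Kimura two-parameter model, d = −½ ln(1 − 2P − Q) − ¼ ln(1 − 2Q).
1 − 2P − Q = 0.879999, giving −½ ln(0.879999) = 0.063917.
1 − 2Q = 0.896666, giving −¼ ln(0.896666) = 0.027268.
d = 0.063917 + 0.027268 = 0.091185.

0.091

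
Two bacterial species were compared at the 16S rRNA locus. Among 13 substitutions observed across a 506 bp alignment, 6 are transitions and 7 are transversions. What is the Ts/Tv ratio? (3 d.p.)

R = 6/7 = 0.857142… ≈ 0.857 (to 3 d.p.).

0.857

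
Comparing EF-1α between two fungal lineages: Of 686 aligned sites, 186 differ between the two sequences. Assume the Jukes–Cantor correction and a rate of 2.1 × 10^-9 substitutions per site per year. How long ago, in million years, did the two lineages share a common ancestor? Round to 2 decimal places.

p = 186/686 ≈ 0.271137.
d = −(3/4) ln(1 − 4p/3) = −0.75 ln(1 − 0.361516) = −0.75 ln(0.638484)
  = −0.75 × (-0.448659) = 0.336494 substitutions/site.
Under a molecular clock d = 2μt, so t = d/(2μ) = 0.336494 / (2 × 2.1 × 10^-9) = 80.12 million years.

80.12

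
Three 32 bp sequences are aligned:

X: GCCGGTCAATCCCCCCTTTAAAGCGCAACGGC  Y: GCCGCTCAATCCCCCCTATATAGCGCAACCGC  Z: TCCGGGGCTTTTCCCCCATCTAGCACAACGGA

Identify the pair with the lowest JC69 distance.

X and Y

X–Y: 4/32 differ, p = 0.125, d = 0.137.
X–Z: 13/32 differ, p = 0.406, d = 0.585.
Y–Z: 13/32 differ, p = 0.406, d = 0.585.
The smallest distance is between X and Y.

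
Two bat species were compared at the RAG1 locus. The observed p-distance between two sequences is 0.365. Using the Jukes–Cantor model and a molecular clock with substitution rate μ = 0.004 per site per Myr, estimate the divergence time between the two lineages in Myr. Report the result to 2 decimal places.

62.52

d = −(3/4) ln(1 − 4p/3) = −0.75 ln(1 − 0.486667) = −0.75 ln(0.513333)
  = −0.75 × (-0.666831) = 0.500123 substitutions/site.
Under a molecular clock d = 2μt, so t = d/(2μ) = 0.500123 / (2 × 0.004) = 62.52 Myr.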